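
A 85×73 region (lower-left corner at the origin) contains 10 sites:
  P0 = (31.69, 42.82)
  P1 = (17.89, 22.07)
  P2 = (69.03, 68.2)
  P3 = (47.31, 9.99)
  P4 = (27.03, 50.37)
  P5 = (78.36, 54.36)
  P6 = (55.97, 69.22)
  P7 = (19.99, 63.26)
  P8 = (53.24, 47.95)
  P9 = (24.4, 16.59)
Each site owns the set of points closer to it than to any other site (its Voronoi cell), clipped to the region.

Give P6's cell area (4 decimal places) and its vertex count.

1. box [0,85]×[0,73]: [(0, 0) (85, 0) (85, 73) (0, 73)]
2. ⊥bis P6·P0 via (43.83,56.02): [(85, 18.1561) (85, 73) (25.3674, 73)]  |A|=1635.243
3. ⊥bis P6·P1 via (36.93,45.645): [(85, 18.1561) (85, 73) (25.3674, 73)]  |A|=1635.243
4. ⊥bis P6·P2 via (62.5,68.71): [(60.3241, 40.8504) (62.8351, 73) (25.3674, 73)]  |A|=602.2852
5. ⊥bis P6·P3 via (51.64,39.605): [(60.3241, 40.8504) (62.8351, 73) (25.3674, 73)]  |A|=602.2852
6. ⊥bis P6·P4 via (41.5,59.795): [(44.1513, 55.7245) (60.3241, 40.8504) (62.8351, 73) (32.899, 73)]  |A|=537.2294
7. ⊥bis P6·P5 via (67.165,61.79): [(44.1513, 55.7245) (55.9423, 44.8804) (61.2653, 52.9007) (62.8351, 73) (32.899, 73)]  |A|=508.9316
8. ⊥bis P6·P7 via (37.98,66.24): [(38.2112, 64.8442) (44.1513, 55.7245) (55.9423, 44.8804) (61.2653, 52.9007) (62.8351, 73) (36.8602, 73)]  |A|=492.7779
9. ⊥bis P6·P8 via (54.605,58.585): [(38.2112, 64.8442) (41.1645, 60.3101) (61.6387, 57.6822) (62.8351, 73) (36.8602, 73)]  |A|=332.1713
10. ⊥bis P6·P9 via (40.185,42.905): [(38.2112, 64.8442) (41.1645, 60.3101) (61.6387, 57.6822) (62.8351, 73) (36.8602, 73)]  |A|=332.1713
11. canonical 5-gon: [(38.2112, 64.8442) (41.1645, 60.3101) (61.6387, 57.6822) (62.8351, 73) (36.8602, 73)]
12. shoelace: 332.1713

Area of P6's cell: 332.1713 (5 vertices)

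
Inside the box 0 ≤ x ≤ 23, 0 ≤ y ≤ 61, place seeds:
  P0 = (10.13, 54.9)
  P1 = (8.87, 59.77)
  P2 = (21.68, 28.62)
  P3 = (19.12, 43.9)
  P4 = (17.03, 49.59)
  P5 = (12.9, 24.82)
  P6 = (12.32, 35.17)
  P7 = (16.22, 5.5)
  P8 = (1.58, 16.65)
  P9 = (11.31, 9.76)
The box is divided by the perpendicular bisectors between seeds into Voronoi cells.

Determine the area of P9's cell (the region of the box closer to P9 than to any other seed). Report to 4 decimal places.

Area of P9's cell: 187.1574

1. box [0,23]×[0,61]: [(0, 0) (23, 0) (23, 61) (0, 61)]
2. ⊥bis P9·P0 via (10.72,32.33): [(0, 32.0498) (0, 0) (23, 0) (23, 32.651)]  |A|=744.059
3. ⊥bis P9·P1 via (10.09,34.765): [(0, 32.0498) (0, 0) (23, 0) (23, 32.651)]  |A|=744.059
4. ⊥bis P9·P2 via (16.495,19.19): [(0, 28.2596) (0, 0) (23, 0) (23, 15.6133)]  |A|=504.5385
5. ⊥bis P9·P3 via (15.215,26.83): [(0, 28.2596) (0, 0) (23, 0) (23, 15.6133)]  |A|=504.5385
6. ⊥bis P9·P4 via (14.17,29.675): [(0, 28.2596) (0, 0) (23, 0) (23, 15.6133)]  |A|=504.5385
7. ⊥bis P9·P5 via (12.105,17.29): [(21.815, 16.2648) (0, 18.568) (0, 0) (23, 0) (23, 15.6133)]  |A|=398.8272
8. ⊥bis P9·P6 via (11.815,22.465): [(21.815, 16.2648) (0, 18.568) (0, 0) (23, 0) (23, 15.6133)]  |A|=398.8272
9. ⊥bis P9·P7 via (13.765,7.63): [(21.3036, 16.3188) (0, 18.568) (0, 0) (7.1451, 0)]  |A|=256.0823
10. ⊥bis P9·P8 via (6.445,13.205): [(21.3036, 16.3188) (9.5302, 17.5618) (0, 4.1034) (0, 0) (7.1451, 0)]  |A|=187.1574
11. canonical 5-gon: [(21.3036, 16.3188) (9.5302, 17.5618) (0, 4.1034) (0, 0) (7.1451, 0)]
12. shoelace: 187.1574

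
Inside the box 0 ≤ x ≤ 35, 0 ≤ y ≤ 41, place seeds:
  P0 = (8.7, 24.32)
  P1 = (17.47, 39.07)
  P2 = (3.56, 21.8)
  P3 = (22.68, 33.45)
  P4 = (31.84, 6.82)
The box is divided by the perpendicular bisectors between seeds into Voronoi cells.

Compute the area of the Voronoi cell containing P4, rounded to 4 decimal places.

Area of P4's cell: 381.9439

1. box [0,35]×[0,41]: [(0, 0) (35, 0) (35, 41) (0, 41)]
2. ⊥bis P4·P0 via (20.27,15.57): [(8.4949, 0) (35, 0) (35, 35.0473)]  |A|=464.4651
3. ⊥bis P4·P1 via (24.655,22.945): [(26.4535, 23.7464) (8.4949, 0) (35, 0) (35, 27.5545)]  |A|=432.4469
4. ⊥bis P4·P2 via (17.7,14.31): [(26.4535, 23.7464) (13.9192, 7.1725) (10.12, 0) (35, 0) (35, 27.5545)]  |A|=426.6192
5. ⊥bis P4·P3 via (27.26,20.135): [(22.4785, 18.4903) (13.9192, 7.1725) (10.12, 0) (35, 0) (35, 22.7974)]  |A|=381.9439
6. canonical 5-gon: [(22.4785, 18.4903) (13.9192, 7.1725) (10.12, 0) (35, 0) (35, 22.7974)]
7. shoelace: 381.9439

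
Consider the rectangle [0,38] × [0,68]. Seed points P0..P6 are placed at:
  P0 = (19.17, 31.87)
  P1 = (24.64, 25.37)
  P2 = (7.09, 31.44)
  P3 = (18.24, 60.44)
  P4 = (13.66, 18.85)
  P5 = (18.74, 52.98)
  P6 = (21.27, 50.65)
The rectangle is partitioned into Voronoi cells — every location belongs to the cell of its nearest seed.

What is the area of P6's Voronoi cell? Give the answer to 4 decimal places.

Area of P6's cell: 361.5771

1. box [0,38]×[0,68]: [(0, 0) (38, 0) (38, 68) (0, 68)]
2. ⊥bis P6·P0 via (20.22,41.26): [(0, 43.521) (38, 39.2718) (38, 68) (0, 68)]  |A|=1010.936
3. ⊥bis P6·P1 via (22.955,38.01): [(0, 43.521) (34.9657, 39.6111) (38, 40.0156) (38, 68) (0, 68)]  |A|=1009.8076
4. ⊥bis P6·P2 via (14.18,41.045): [(0, 51.5121) (12.7584, 42.0944) (34.9657, 39.6111) (38, 40.0156) (38, 68) (0, 68)]  |A|=958.8311
5. ⊥bis P6·P3 via (19.755,55.545): [(1.9866, 50.0457) (12.7584, 42.0944) (34.9657, 39.6111) (38, 40.0156) (38, 61.1918)]  |A|=478.7288
6. ⊥bis P6·P4 via (17.465,34.75): [(1.9866, 50.0457) (12.7584, 42.0944) (34.9657, 39.6111) (38, 40.0156) (38, 61.1918)]  |A|=478.7288
7. ⊥bis P6·P5 via (20.005,51.815): [(24.9093, 57.1402) (11.743, 42.8439) (12.7584, 42.0944) (34.9657, 39.6111) (38, 40.0156) (38, 61.1918)]  |A|=361.5771
8. canonical 6-gon: [(24.9093, 57.1402) (11.743, 42.8439) (12.7584, 42.0944) (34.9657, 39.6111) (38, 40.0156) (38, 61.1918)]
9. shoelace: 361.5771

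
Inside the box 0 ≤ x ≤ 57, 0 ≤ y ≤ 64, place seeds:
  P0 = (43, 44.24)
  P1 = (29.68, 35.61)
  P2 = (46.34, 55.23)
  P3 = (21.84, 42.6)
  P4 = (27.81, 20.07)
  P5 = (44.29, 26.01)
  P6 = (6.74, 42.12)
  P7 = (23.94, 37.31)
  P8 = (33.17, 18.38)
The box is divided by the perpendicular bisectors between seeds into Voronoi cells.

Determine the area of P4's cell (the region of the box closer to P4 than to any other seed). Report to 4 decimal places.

1. box [0,57]×[0,64]: [(0, 0) (57, 0) (57, 64) (0, 64)]
2. ⊥bis P4·P0 via (35.405,32.155): [(0, 54.4058) (0, 0) (57, 0) (57, 18.5833)]  |A|=2080.1894
3. ⊥bis P4·P1 via (28.745,27.84): [(45.4741, 25.8269) (0, 31.299) (0, 0) (57, 0) (57, 18.5833)]  |A|=1554.809
4. ⊥bis P4·P2 via (37.075,37.65): [(45.4741, 25.8269) (0, 31.299) (0, 0) (57, 0) (57, 18.5833)]  |A|=1554.809
5. ⊥bis P4·P3 via (24.825,31.335): [(45.4741, 25.8269) (16.9787, 29.2559) (0, 24.7569) (0, 0) (57, 0) (57, 18.5833)]  |A|=1499.2703
6. ⊥bis P4·P5 via (36.05,23.04): [(34.5727, 27.1387) (16.9787, 29.2559) (0, 24.7569) (0, 0) (44.3545, 0)]  |A|=1087.3686
7. ⊥bis P4·P6 via (17.275,31.095): [(34.5727, 27.1387) (16.9787, 29.2559) (14.7255, 28.6588) (0, 14.5878) (0, 0) (44.3545, 0)]  |A|=1012.4959
8. ⊥bis P4·P7 via (25.875,28.69): [(34.5727, 27.1387) (24.4115, 28.3615) (11.3447, 25.4283) (0, 14.5878) (0, 0) (44.3545, 0)]  |A|=993.1211
9. ⊥bis P4·P8 via (30.49,19.225): [(33.0432, 27.3228) (24.4115, 28.3615) (11.3447, 25.4283) (0, 14.5878) (0, 0) (24.4284, 0)]  |A|=701.0497
10. canonical 6-gon: [(33.0432, 27.3228) (24.4115, 28.3615) (11.3447, 25.4283) (0, 14.5878) (0, 0) (24.4284, 0)]
11. shoelace: 701.0497

Area of P4's cell: 701.0497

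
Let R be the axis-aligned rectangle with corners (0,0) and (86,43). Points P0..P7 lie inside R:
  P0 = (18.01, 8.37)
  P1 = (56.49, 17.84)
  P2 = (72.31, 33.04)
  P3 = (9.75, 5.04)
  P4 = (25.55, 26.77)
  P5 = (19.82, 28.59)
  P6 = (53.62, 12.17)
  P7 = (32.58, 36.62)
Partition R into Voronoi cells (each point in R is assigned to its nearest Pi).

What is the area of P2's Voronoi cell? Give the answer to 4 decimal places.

Area of P2's cell: 755.0218

1. box [0,86]×[0,43]: [(0, 0) (86, 0) (86, 43) (0, 43)]
2. ⊥bis P2·P0 via (45.16,20.705): [(54.5669, 0) (86, 0) (86, 43) (35.0308, 43)]  |A|=1771.6512
3. ⊥bis P2·P1 via (64.4,25.44): [(86, 2.9589) (86, 43) (47.5282, 43)]  |A|=770.2258
4. ⊥bis P2·P3 via (41.03,19.04): [(86, 2.9589) (86, 43) (47.5282, 43)]  |A|=770.2258
5. ⊥bis P2·P4 via (48.93,29.905): [(86, 2.9589) (86, 43) (47.5282, 43)]  |A|=770.2258
6. ⊥bis P2·P5 via (46.065,30.815): [(86, 2.9589) (86, 43) (47.5282, 43)]  |A|=770.2258
7. ⊥bis P2·P6 via (62.965,22.605): [(86, 2.9589) (86, 43) (47.5282, 43)]  |A|=770.2258
8. ⊥bis P2·P7 via (52.445,34.83): [(52.6965, 37.6209) (86, 2.9589) (86, 43) (53.1812, 43)]  |A|=755.0218
9. canonical 4-gon: [(52.6965, 37.6209) (86, 2.9589) (86, 43) (53.1812, 43)]
10. shoelace: 755.0218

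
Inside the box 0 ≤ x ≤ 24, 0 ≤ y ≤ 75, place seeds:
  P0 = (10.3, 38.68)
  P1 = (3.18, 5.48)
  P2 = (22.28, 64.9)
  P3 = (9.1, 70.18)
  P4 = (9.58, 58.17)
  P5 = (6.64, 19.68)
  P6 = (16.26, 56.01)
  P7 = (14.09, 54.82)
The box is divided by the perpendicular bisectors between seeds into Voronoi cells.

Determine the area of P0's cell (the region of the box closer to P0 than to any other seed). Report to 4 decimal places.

Area of P0's cell: 434.1767

1. box [0,24]×[0,75]: [(0, 0) (24, 0) (24, 75) (0, 75)]
2. ⊥bis P0·P1 via (6.74,22.08): [(0, 23.5254) (24, 18.3785) (24, 75) (0, 75)]  |A|=1297.1532
3. ⊥bis P0·P2 via (16.29,51.79): [(0, 59.233) (0, 23.5254) (24, 18.3785) (24, 48.2673)]  |A|=787.1559
4. ⊥bis P0·P3 via (9.7,54.43): [(10.4495, 54.4586) (0, 54.0605) (0, 23.5254) (24, 18.3785) (24, 48.2673)]  |A|=760.1311
5. ⊥bis P0·P4 via (9.94,48.425): [(22.6289, 48.8938) (0, 48.0578) (0, 23.5254) (24, 18.3785) (24, 48.2673)]  |A|=660.7154
6. ⊥bis P0·P5 via (8.47,29.18): [(22.6289, 48.8938) (0, 48.0578) (0, 30.8116) (24, 26.1884) (24, 48.2673)]  |A|=479.5619
7. ⊥bis P0·P6 via (13.28,47.345): [(10.1203, 48.4317) (0, 48.0578) (0, 30.8116) (24, 26.1884) (24, 43.6583)]  |A|=443.3411
8. ⊥bis P0·P7 via (12.195,46.75): [(21.0696, 44.6661) (5.725, 48.2693) (0, 48.0578) (0, 30.8116) (24, 26.1884) (24, 43.6583)]  |A|=434.1767
9. canonical 6-gon: [(21.0696, 44.6661) (5.725, 48.2693) (0, 48.0578) (0, 30.8116) (24, 26.1884) (24, 43.6583)]
10. shoelace: 434.1767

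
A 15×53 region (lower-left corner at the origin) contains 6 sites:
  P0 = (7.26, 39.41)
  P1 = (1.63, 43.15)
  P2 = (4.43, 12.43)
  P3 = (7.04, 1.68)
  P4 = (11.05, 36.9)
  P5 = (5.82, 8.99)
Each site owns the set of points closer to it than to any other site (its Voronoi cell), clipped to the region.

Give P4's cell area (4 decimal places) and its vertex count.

1. box [0,15]×[0,53]: [(0, 0) (15, 0) (15, 53) (0, 53)]
2. ⊥bis P4·P0 via (9.155,38.155): [(0, 24.3313) (0, 0) (15, 0) (15, 46.9807)]  |A|=534.8402
3. ⊥bis P4·P1 via (6.34,40.025): [(0, 24.3313) (0, 0) (15, 0) (15, 46.9807)]  |A|=534.8402
4. ⊥bis P4·P2 via (7.74,24.665): [(1.3635, 26.3901) (15, 22.7009) (15, 46.9807)]  |A|=165.5463
5. ⊥bis P4·P3 via (9.045,19.29): [(1.3635, 26.3901) (15, 22.7009) (15, 46.9807)]  |A|=165.5463
6. ⊥bis P4·P5 via (8.435,22.945): [(1.3635, 26.3901) (15, 22.7009) (15, 46.9807)]  |A|=165.5463
7. canonical 3-gon: [(1.3635, 26.3901) (15, 22.7009) (15, 46.9807)]
8. shoelace: 165.5463

Area of P4's cell: 165.5463 (3 vertices)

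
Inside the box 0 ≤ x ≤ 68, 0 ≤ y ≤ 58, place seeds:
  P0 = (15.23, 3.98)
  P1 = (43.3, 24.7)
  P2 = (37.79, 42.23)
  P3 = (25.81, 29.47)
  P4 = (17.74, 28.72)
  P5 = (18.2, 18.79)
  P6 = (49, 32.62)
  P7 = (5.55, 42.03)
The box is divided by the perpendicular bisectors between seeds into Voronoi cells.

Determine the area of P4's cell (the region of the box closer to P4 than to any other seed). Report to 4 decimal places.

Area of P4's cell: 235.9319

1. box [0,68]×[0,58]: [(0, 0) (68, 0) (68, 58) (0, 58)]
2. ⊥bis P4·P0 via (16.485,16.35): [(0, 18.0225) (68, 11.1235) (68, 58) (0, 58)]  |A|=2953.0351
3. ⊥bis P4·P1 via (30.52,26.71): [(0, 18.0225) (28.6958, 15.1112) (35.4412, 58) (0, 58)]  |A|=1333.6087
4. ⊥bis P4·P2 via (27.765,35.475): [(0, 18.0225) (28.6958, 15.1112) (31.1163, 30.5014) (12.5873, 58) (0, 58)]  |A|=1019.3836
5. ⊥bis P4·P3 via (21.775,29.095): [(0, 18.0225) (23.0211, 15.6869) (20.1288, 46.8077) (12.5873, 58) (0, 58)]  |A|=827.6313
6. ⊥bis P4·P5 via (17.97,23.755): [(0, 22.9226) (22.2528, 23.9534) (20.1288, 46.8077) (12.5873, 58) (0, 58)]  |A|=678.856
7. ⊥bis P4·P6 via (33.37,30.67): [(0, 22.9226) (22.2528, 23.9534) (20.1288, 46.8077) (12.5873, 58) (0, 58)]  |A|=678.856
8. ⊥bis P4·P7 via (11.645,35.375): [(0, 24.7099) (0, 22.9226) (22.2528, 23.9534) (20.4425, 43.4323)]  |A|=235.9319
9. canonical 4-gon: [(0, 24.7099) (0, 22.9226) (22.2528, 23.9534) (20.4425, 43.4323)]
10. shoelace: 235.9319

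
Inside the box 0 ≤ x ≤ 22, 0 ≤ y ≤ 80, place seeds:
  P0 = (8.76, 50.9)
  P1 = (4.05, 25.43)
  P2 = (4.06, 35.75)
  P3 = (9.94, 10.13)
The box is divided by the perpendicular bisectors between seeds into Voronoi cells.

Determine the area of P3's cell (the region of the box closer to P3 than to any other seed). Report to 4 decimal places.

1. box [0,22]×[0,80]: [(0, 0) (22, 0) (22, 80) (0, 80)]
2. ⊥bis P3·P0 via (9.35,30.515): [(0, 30.2444) (0, 0) (22, 0) (22, 30.8811)]  |A|=672.3806
3. ⊥bis P3·P1 via (6.995,17.78): [(0, 15.0872) (0, 0) (22, 0) (22, 23.5564)]  |A|=425.0795
4. ⊥bis P3·P2 via (7,22.94): [(0, 15.0872) (0, 0) (22, 0) (22, 23.5564)]  |A|=425.0795
5. canonical 4-gon: [(0, 15.0872) (0, 0) (22, 0) (22, 23.5564)]
6. shoelace: 425.0795

Area of P3's cell: 425.0795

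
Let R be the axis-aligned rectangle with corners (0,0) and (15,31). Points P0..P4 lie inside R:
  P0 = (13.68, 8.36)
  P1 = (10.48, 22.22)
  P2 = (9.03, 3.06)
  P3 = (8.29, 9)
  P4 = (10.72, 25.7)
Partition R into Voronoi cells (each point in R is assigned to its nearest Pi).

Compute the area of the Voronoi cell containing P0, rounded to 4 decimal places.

Area of P0's cell: 42.9871

1. box [0,15]×[0,31]: [(0, 0) (15, 0) (15, 31) (0, 31)]
2. ⊥bis P0·P1 via (12.08,15.29): [(0, 12.501) (0, 0) (15, 0) (15, 15.9642)]  |A|=213.4885
3. ⊥bis P0·P2 via (11.355,5.71): [(2.8617, 13.1617) (15, 2.512) (15, 15.9642)]  |A|=81.6431
4. ⊥bis P0·P3 via (10.985,8.68): [(11.7611, 15.2164) (10.7005, 6.2842) (15, 2.512) (15, 15.9642)]  |A|=42.9871
5. ⊥bis P0·P4 via (12.2,17.03): [(11.7611, 15.2164) (10.7005, 6.2842) (15, 2.512) (15, 15.9642)]  |A|=42.9871
6. canonical 4-gon: [(11.7611, 15.2164) (10.7005, 6.2842) (15, 2.512) (15, 15.9642)]
7. shoelace: 42.9871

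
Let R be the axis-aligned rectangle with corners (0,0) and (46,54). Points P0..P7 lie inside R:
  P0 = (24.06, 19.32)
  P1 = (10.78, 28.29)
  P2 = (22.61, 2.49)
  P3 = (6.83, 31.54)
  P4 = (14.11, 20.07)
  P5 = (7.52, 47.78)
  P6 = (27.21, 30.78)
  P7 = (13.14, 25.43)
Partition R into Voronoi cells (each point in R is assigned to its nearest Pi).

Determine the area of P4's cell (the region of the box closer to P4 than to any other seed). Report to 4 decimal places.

1. box [0,46]×[0,54]: [(0, 0) (46, 0) (46, 54) (0, 54)]
2. ⊥bis P4·P0 via (19.085,19.695): [(0, 0) (17.6005, 0) (21.6708, 54) (0, 54)]  |A|=1060.3239
3. ⊥bis P4·P1 via (12.445,24.18): [(0, 19.1384) (0, 0) (17.6005, 0) (19.6429, 27.0959)]  |A|=426.4168
4. ⊥bis P4·P2 via (18.36,11.28): [(0, 19.1384) (0, 2.4029) (18.4541, 11.3255) (19.6429, 27.0959)]  |A|=304.5783
5. ⊥bis P4·P3 via (10.47,25.805): [(0, 19.1384) (0, 2.4029) (18.4541, 11.3255) (19.6429, 27.0959)]  |A|=304.5783
6. ⊥bis P4·P5 via (10.815,33.925): [(0, 19.1384) (0, 2.4029) (18.4541, 11.3255) (19.6429, 27.0959)]  |A|=304.5783
7. ⊥bis P4·P6 via (20.66,25.425): [(19.3807, 26.9897) (0, 19.1384) (0, 2.4029) (18.4541, 11.3255) (19.6134, 26.7052)]  |A|=304.5286
8. ⊥bis P4·P7 via (13.625,22.75): [(5.1123, 21.2095) (0, 19.1384) (0, 2.4029) (18.4541, 11.3255) (19.394, 23.794)]  |A|=281.3215
9. canonical 5-gon: [(5.1123, 21.2095) (0, 19.1384) (0, 2.4029) (18.4541, 11.3255) (19.394, 23.794)]
10. shoelace: 281.3215

Area of P4's cell: 281.3215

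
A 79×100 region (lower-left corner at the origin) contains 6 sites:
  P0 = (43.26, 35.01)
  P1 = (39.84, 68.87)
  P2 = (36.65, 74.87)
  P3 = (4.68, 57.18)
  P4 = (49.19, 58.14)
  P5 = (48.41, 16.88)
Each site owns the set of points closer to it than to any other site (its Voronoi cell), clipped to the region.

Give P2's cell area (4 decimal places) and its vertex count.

1. box [0,79]×[0,100]: [(0, 0) (79, 0) (79, 100) (0, 100)]
2. ⊥bis P2·P0 via (39.955,54.94): [(0, 48.3142) (79, 61.4148) (79, 100) (0, 100)]  |A|=3565.7008
3. ⊥bis P2·P1 via (38.245,71.87): [(0, 51.5364) (79, 93.5381) (79, 100) (0, 100)]  |A|=2169.5579
4. ⊥bis P2·P3 via (20.665,66.025): [(22.1622, 63.3193) (79, 93.5381) (79, 100) (1.8656, 100)]  |A|=1598.3139
5. ⊥bis P2·P4 via (42.92,66.505): [(22.1622, 63.3193) (78.9507, 93.5118) (79, 93.5488) (79, 100) (1.8656, 100)]  |A|=1598.3136
6. ⊥bis P2·P5 via (42.53,45.875): [(22.1622, 63.3193) (78.9507, 93.5118) (79, 93.5488) (79, 100) (1.8656, 100)]  |A|=1598.3136
7. canonical 5-gon: [(22.1622, 63.3193) (78.9507, 93.5118) (79, 93.5488) (79, 100) (1.8656, 100)]
8. shoelace: 1598.3136

Area of P2's cell: 1598.3136 (5 vertices)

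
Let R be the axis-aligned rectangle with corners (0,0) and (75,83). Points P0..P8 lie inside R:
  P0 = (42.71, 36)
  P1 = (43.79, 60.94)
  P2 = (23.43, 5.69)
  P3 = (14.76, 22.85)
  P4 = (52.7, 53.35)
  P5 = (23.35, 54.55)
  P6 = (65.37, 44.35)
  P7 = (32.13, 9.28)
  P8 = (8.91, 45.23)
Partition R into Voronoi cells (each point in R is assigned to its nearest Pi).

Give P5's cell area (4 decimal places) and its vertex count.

Area of P5's cell: 960.5941 (6 vertices)

1. box [0,75]×[0,83]: [(0, 0) (75, 0) (75, 83) (0, 83)]
2. ⊥bis P5·P0 via (33.03,45.275): [(0, 10.8027) (69.1766, 83) (0, 83)]  |A|=2497.1823
3. ⊥bis P5·P1 via (33.57,57.745): [(0, 10.8027) (36.3765, 48.7676) (25.6747, 83) (0, 83)]  |A|=1752.596
4. ⊥bis P5·P2 via (23.39,30.12): [(0, 30.0817) (18.5014, 30.112) (36.3765, 48.7676) (25.6747, 83) (0, 83)]  |A|=1574.2519
5. ⊥bis P5·P3 via (19.055,38.7): [(0, 43.8635) (25.1481, 37.0489) (36.3765, 48.7676) (25.6747, 83) (0, 83)]  |A|=1336.8886
6. ⊥bis P5·P4 via (38.025,53.95): [(0, 43.8635) (25.1481, 37.0489) (36.3765, 48.7676) (25.6747, 83) (0, 83)]  |A|=1336.8886
7. ⊥bis P5·P6 via (44.36,49.45): [(0, 43.8635) (25.1481, 37.0489) (36.3765, 48.7676) (25.6747, 83) (0, 83)]  |A|=1336.8886
8. ⊥bis P5·P7 via (27.74,31.915): [(0, 43.8635) (25.1481, 37.0489) (36.3765, 48.7676) (25.6747, 83) (0, 83)]  |A|=1336.8886
9. ⊥bis P5·P8 via (16.13,49.89): [(0, 74.8811) (24.2633, 37.2887) (25.1481, 37.0489) (36.3765, 48.7676) (25.6747, 83) (0, 83)]  |A|=960.5941
10. canonical 6-gon: [(0, 74.8811) (24.2633, 37.2887) (25.1481, 37.0489) (36.3765, 48.7676) (25.6747, 83) (0, 83)]
11. shoelace: 960.5941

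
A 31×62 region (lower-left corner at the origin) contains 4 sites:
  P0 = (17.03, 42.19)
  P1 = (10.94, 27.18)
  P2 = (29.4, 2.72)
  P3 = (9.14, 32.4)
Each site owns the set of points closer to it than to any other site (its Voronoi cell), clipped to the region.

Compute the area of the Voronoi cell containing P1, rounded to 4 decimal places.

1. box [0,31]×[0,62]: [(0, 0) (31, 0) (31, 62) (0, 62)]
2. ⊥bis P1·P0 via (13.985,34.685): [(0, 40.3591) (0, 0) (31, 0) (31, 27.7815)]  |A|=1056.1799
3. ⊥bis P1·P2 via (20.17,14.95): [(0, 40.3591) (0, 0) (0.3608, 0) (31, 23.1234) (31, 27.7815)]  |A|=701.9389
4. ⊥bis P1·P3 via (10.04,29.79): [(18.6944, 32.7743) (0, 26.3279) (0, 0) (0.3608, 0) (31, 23.1234) (31, 27.7815)]  |A|=570.7867
5. canonical 6-gon: [(18.6944, 32.7743) (0, 26.3279) (0, 0) (0.3608, 0) (31, 23.1234) (31, 27.7815)]
6. shoelace: 570.7867

Area of P1's cell: 570.7867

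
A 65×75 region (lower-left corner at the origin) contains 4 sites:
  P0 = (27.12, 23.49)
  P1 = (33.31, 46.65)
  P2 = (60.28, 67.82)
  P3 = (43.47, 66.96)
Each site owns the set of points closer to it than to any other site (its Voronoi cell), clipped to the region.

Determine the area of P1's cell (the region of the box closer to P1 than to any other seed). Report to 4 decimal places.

1. box [0,65]×[0,75]: [(0, 0) (65, 0) (65, 75) (0, 75)]
2. ⊥bis P1·P0 via (30.215,35.07): [(0, 43.1456) (65, 25.773) (65, 75) (0, 75)]  |A|=2635.1464
3. ⊥bis P1·P2 via (46.795,57.235): [(0, 43.1456) (65, 25.773) (65, 34.0423) (32.8504, 75) (0, 75)]  |A|=1976.7607
4. ⊥bis P1·P3 via (38.39,56.805): [(0, 43.1456) (65, 25.773) (65, 34.0423) (52.7849, 49.604) (2.0179, 75) (0, 75)]  |A|=1585.2492
5. canonical 6-gon: [(0, 43.1456) (65, 25.773) (65, 34.0423) (52.7849, 49.604) (2.0179, 75) (0, 75)]
6. shoelace: 1585.2492

Area of P1's cell: 1585.2492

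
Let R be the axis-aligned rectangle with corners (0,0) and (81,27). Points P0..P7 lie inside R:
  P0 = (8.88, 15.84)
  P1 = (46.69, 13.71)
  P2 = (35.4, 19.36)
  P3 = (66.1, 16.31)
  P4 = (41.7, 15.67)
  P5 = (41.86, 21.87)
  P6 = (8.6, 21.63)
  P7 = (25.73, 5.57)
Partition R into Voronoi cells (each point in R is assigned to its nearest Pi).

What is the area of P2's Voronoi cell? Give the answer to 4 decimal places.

Area of P2's cell: 205.7976

1. box [0,81]×[0,27]: [(0, 0) (81, 0) (81, 27) (0, 27)]
2. ⊥bis P2·P0 via (22.14,17.6): [(24.476, 0) (81, 0) (81, 27) (20.8923, 27)]  |A|=1574.5268
3. ⊥bis P2·P1 via (41.045,16.535): [(24.476, 0) (32.7702, 0) (46.2821, 27) (20.8923, 27)]  |A|=454.733
4. ⊥bis P2·P3 via (50.75,17.835): [(24.476, 0) (32.7702, 0) (46.2821, 27) (20.8923, 27)]  |A|=454.733
5. ⊥bis P2·P4 via (38.55,17.515): [(24.476, 0) (28.2912, 0) (44.1055, 27) (20.8923, 27)]  |A|=364.8824
6. ⊥bis P2·P5 via (38.63,20.615): [(24.476, 0) (28.2912, 0) (39.3222, 18.8334) (36.1491, 27) (20.8923, 27)]  |A|=332.3943
7. ⊥bis P2·P6 via (22,20.495): [(21.9048, 19.3716) (24.476, 0) (28.2912, 0) (39.3222, 18.8334) (36.1491, 27) (22.551, 27)]  |A|=326.068
8. ⊥bis P2·P7 via (30.565,12.465): [(21.9048, 19.3716) (22.0269, 18.4522) (34.1285, 9.9661) (39.3222, 18.8334) (36.1491, 27) (22.551, 27)]  |A|=205.7976
9. canonical 6-gon: [(21.9048, 19.3716) (22.0269, 18.4522) (34.1285, 9.9661) (39.3222, 18.8334) (36.1491, 27) (22.551, 27)]
10. shoelace: 205.7976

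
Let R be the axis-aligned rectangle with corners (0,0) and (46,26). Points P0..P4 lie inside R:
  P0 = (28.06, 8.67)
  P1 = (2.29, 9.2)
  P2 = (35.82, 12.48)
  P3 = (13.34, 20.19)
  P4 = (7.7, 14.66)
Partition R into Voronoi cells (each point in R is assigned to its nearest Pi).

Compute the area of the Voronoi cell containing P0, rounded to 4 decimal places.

1. box [0,46]×[0,26]: [(0, 0) (46, 0) (46, 26) (0, 26)]
2. ⊥bis P0·P1 via (15.175,8.935): [(14.9912, 0) (46, 0) (46, 26) (15.526, 26)]  |A|=799.2763
3. ⊥bis P0·P2 via (31.94,10.575): [(14.9912, 0) (37.1321, 0) (24.3666, 26) (15.526, 26)]  |A|=402.7601
4. ⊥bis P0·P3 via (20.7,14.43): [(15.142, 7.328) (14.9912, 0) (37.1321, 0) (26.4438, 21.7693)]  |A|=281.3179
5. ⊥bis P0·P4 via (17.88,11.665): [(17.4848, 10.3217) (15.0321, 1.9849) (14.9912, 0) (37.1321, 0) (26.4438, 21.7693)]  |A|=275.2233
6. canonical 5-gon: [(17.4848, 10.3217) (15.0321, 1.9849) (14.9912, 0) (37.1321, 0) (26.4438, 21.7693)]
7. shoelace: 275.2233

Area of P0's cell: 275.2233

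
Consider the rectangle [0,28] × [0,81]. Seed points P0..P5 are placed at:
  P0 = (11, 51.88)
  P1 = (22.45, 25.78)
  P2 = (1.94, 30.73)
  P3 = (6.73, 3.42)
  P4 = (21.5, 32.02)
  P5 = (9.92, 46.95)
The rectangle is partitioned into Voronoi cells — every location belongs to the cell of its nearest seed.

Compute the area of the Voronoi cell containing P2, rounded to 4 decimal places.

Area of P2's cell: 244.4016

1. box [0,28]×[0,81]: [(0, 0) (28, 0) (28, 81) (0, 81)]
2. ⊥bis P2·P0 via (6.47,41.305): [(0, 44.0765) (0, 0) (28, 0) (28, 32.0822)]  |A|=1066.2227
3. ⊥bis P2·P1 via (12.195,28.255): [(14.513, 37.8596) (0, 44.0765) (0, 0) (5.3758, 0)]  |A|=421.6046
4. ⊥bis P2·P3 via (4.335,17.075): [(9.7249, 18.0204) (14.513, 37.8596) (0, 44.0765) (0, 16.3147)]  |A|=293.8385
5. ⊥bis P2·P4 via (11.72,31.375): [(9.7249, 18.0204) (11.9835, 27.3789) (11.1987, 39.2794) (0, 44.0765) (0, 16.3147)]  |A|=274.6746
6. ⊥bis P2·P5 via (5.93,38.84): [(9.7249, 18.0204) (11.9835, 27.3789) (11.4053, 36.1462) (0, 41.7575) (0, 16.3147)]  |A|=244.4016
7. canonical 5-gon: [(9.7249, 18.0204) (11.9835, 27.3789) (11.4053, 36.1462) (0, 41.7575) (0, 16.3147)]
8. shoelace: 244.4016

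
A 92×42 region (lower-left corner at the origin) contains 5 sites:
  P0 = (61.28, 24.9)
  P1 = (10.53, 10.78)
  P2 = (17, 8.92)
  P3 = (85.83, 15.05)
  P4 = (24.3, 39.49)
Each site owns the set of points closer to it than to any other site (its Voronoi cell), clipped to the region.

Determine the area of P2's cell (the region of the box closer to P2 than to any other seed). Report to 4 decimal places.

Area of P2's cell: 608.5179

1. box [0,92]×[0,42]: [(0, 0) (92, 0) (92, 42) (0, 42)]
2. ⊥bis P2·P0 via (39.14,16.91): [(0, 0) (45.2426, 0) (30.0854, 42) (0, 42)]  |A|=1581.8871
3. ⊥bis P2·P1 via (13.765,9.85): [(10.9333, 0) (45.2426, 0) (30.0854, 42) (23.0075, 42)]  |A|=869.1299
4. ⊥bis P2·P3 via (51.415,11.985): [(10.9333, 0) (45.2426, 0) (30.0854, 42) (23.0075, 42)]  |A|=869.1299
5. ⊥bis P2·P4 via (20.65,24.205): [(18.069, 24.8213) (10.9333, 0) (45.2426, 0) (38.0028, 20.0612)]  |A|=608.5179
6. canonical 4-gon: [(18.069, 24.8213) (10.9333, 0) (45.2426, 0) (38.0028, 20.0612)]
7. shoelace: 608.5179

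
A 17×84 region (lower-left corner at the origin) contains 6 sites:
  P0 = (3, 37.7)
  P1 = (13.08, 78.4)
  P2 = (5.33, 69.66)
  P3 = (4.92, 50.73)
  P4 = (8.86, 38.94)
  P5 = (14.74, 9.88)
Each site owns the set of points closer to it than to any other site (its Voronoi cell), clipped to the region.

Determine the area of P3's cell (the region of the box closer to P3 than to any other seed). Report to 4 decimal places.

1. box [0,17]×[0,84]: [(0, 0) (17, 0) (17, 84) (0, 84)]
2. ⊥bis P3·P0 via (3.96,44.215): [(0, 44.7985) (17, 42.2935) (17, 84) (0, 84)]  |A|=687.7176
3. ⊥bis P3·P1 via (9,64.565): [(0, 67.2191) (0, 44.7985) (17, 42.2935) (17, 62.2058)]  |A|=359.8293
4. ⊥bis P3·P2 via (5.125,60.195): [(0, 60.306) (0, 44.7985) (17, 42.2935) (17, 59.9378)]  |A|=281.79
5. ⊥bis P3·P4 via (6.89,44.835): [(0, 60.306) (0, 44.7985) (4.7058, 44.1051) (17, 48.2136) (17, 59.9378)]  |A|=245.399
6. ⊥bis P3·P5 via (9.83,30.305): [(0, 60.306) (0, 44.7985) (4.7058, 44.1051) (17, 48.2136) (17, 59.9378)]  |A|=245.399
7. canonical 5-gon: [(0, 60.306) (0, 44.7985) (4.7058, 44.1051) (17, 48.2136) (17, 59.9378)]
8. shoelace: 245.399

Area of P3's cell: 245.3990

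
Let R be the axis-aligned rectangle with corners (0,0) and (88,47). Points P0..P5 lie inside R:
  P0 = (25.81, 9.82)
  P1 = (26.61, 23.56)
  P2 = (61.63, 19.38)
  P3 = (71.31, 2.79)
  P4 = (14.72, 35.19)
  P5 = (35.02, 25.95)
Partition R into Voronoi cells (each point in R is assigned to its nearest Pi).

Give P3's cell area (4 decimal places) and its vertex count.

1. box [0,88]×[0,47]: [(0, 0) (88, 0) (88, 47) (0, 47)]
2. ⊥bis P3·P0 via (48.56,6.305): [(47.5858, 0) (88, 0) (88, 47) (54.8476, 47)]  |A|=1728.8141
3. ⊥bis P3·P1 via (48.96,13.175): [(49.951, 15.3077) (47.5858, 0) (88, 0) (88, 47) (64.6769, 47)]  |A|=1573.0576
4. ⊥bis P3·P2 via (66.47,11.085): [(47.5971, 0.073) (47.5858, 0) (88, 0) (88, 23.6474)]  |A|=479.1864
5. ⊥bis P3·P4 via (43.015,18.99): [(47.5971, 0.073) (47.5858, 0) (88, 0) (88, 23.6474)]  |A|=479.1864
6. ⊥bis P3·P5 via (53.165,14.37): [(47.5971, 0.073) (47.5858, 0) (88, 0) (88, 23.6474)]  |A|=479.1864
7. canonical 4-gon: [(47.5971, 0.073) (47.5858, 0) (88, 0) (88, 23.6474)]
8. shoelace: 479.1864

Area of P3's cell: 479.1864 (4 vertices)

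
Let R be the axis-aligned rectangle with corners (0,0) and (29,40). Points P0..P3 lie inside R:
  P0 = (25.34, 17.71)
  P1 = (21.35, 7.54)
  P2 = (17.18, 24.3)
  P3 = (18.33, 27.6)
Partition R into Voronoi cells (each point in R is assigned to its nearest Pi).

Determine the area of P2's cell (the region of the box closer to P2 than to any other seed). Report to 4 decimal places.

Area of P2's cell: 305.4302

1. box [0,29]×[0,40]: [(0, 0) (29, 0) (29, 40) (0, 40)]
2. ⊥bis P2·P0 via (21.26,21.005): [(0, 0) (4.2964, 0) (29, 30.589) (29, 40) (0, 40)]  |A|=782.1711
3. ⊥bis P2·P1 via (19.265,15.92): [(0, 11.1267) (16.6224, 15.2625) (29, 30.589) (29, 40) (0, 40)]  |A|=656.9079
4. ⊥bis P2·P3 via (17.755,25.95): [(0, 32.1373) (0, 11.1267) (16.6224, 15.2625) (23.6067, 23.9108)]  |A|=305.4302
5. canonical 4-gon: [(0, 32.1373) (0, 11.1267) (16.6224, 15.2625) (23.6067, 23.9108)]
6. shoelace: 305.4302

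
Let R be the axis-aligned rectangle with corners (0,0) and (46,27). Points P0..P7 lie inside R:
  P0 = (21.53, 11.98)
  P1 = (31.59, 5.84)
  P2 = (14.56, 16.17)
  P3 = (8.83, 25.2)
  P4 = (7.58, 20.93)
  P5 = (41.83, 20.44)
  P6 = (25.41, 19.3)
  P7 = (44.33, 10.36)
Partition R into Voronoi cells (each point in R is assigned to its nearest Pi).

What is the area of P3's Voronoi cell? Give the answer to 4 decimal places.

Area of P3's cell: 65.0794

1. box [0,46]×[0,27]: [(0, 0) (46, 0) (46, 27) (0, 27)]
2. ⊥bis P3·P0 via (15.18,18.59): [(0, 4.0071) (23.9343, 27) (0, 27)]  |A|=275.1601
3. ⊥bis P3·P1 via (20.21,15.52): [(0, 4.0071) (23.9343, 27) (0, 27)]  |A|=275.1601
4. ⊥bis P3·P2 via (11.695,20.685): [(0, 13.2639) (21.6469, 27) (0, 27)]  |A|=148.6718
5. ⊥bis P3·P4 via (8.205,23.065): [(0, 25.4669) (13.1598, 21.6145) (21.6469, 27) (0, 27)]  |A|=68.377
6. ⊥bis P3·P5 via (25.33,22.82): [(0, 25.4669) (13.1598, 21.6145) (21.6469, 27) (0, 27)]  |A|=68.377
7. ⊥bis P3·P6 via (17.12,22.25): [(0, 25.4669) (13.1598, 21.6145) (17.9829, 24.675) (18.8103, 27) (0, 27)]  |A|=65.0794
8. ⊥bis P3·P7 via (26.58,17.78): [(0, 25.4669) (13.1598, 21.6145) (17.9829, 24.675) (18.8103, 27) (0, 27)]  |A|=65.0794
9. canonical 5-gon: [(0, 25.4669) (13.1598, 21.6145) (17.9829, 24.675) (18.8103, 27) (0, 27)]
10. shoelace: 65.0794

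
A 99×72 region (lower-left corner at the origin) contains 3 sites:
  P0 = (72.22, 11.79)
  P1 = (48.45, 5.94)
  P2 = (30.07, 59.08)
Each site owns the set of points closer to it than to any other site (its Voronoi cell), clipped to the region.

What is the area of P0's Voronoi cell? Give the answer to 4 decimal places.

Area of P0's cell: 2444.5253

1. box [0,99]×[0,72]: [(0, 0) (99, 0) (99, 72) (0, 72)]
2. ⊥bis P0·P1 via (60.335,8.865): [(62.5168, 0) (99, 0) (99, 72) (44.7969, 72)]  |A|=3264.7072
3. ⊥bis P0·P2 via (51.145,35.435): [(53.319, 37.3727) (62.5168, 0) (99, 0) (99, 72) (92.1689, 72)]  |A|=2444.5253
4. canonical 5-gon: [(53.319, 37.3727) (62.5168, 0) (99, 0) (99, 72) (92.1689, 72)]
5. shoelace: 2444.5253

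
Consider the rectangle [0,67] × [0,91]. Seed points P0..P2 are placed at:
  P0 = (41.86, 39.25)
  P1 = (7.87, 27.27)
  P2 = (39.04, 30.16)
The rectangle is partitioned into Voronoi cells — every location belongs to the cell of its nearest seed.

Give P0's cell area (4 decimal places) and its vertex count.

1. box [0,67]×[0,91]: [(0, 0) (67, 0) (67, 91) (0, 91)]
2. ⊥bis P0·P1 via (24.865,33.26): [(36.5877, 0) (67, 0) (67, 91) (4.5142, 91)]  |A|=4226.8653
3. ⊥bis P0·P2 via (40.45,34.705): [(22.3799, 40.3109) (67, 26.4684) (67, 91) (4.5142, 91)]  |A|=3023.3804
4. canonical 4-gon: [(22.3799, 40.3109) (67, 26.4684) (67, 91) (4.5142, 91)]
5. shoelace: 3023.3804

Area of P0's cell: 3023.3804 (4 vertices)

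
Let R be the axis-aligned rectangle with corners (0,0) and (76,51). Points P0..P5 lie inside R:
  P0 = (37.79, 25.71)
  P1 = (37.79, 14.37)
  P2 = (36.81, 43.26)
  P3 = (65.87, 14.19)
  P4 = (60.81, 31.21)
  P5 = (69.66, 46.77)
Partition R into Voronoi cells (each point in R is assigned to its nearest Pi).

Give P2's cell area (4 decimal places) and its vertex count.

1. box [0,76]×[0,51]: [(0, 0) (76, 0) (76, 51) (0, 51)]
2. ⊥bis P2·P0 via (37.3,34.485): [(0, 32.4022) (76, 36.646) (76, 51) (0, 51)]  |A|=1252.1693
3. ⊥bis P2·P1 via (37.3,28.815): [(0, 32.4022) (76, 36.646) (76, 51) (0, 51)]  |A|=1252.1693
4. ⊥bis P2·P3 via (51.34,28.725): [(0, 32.4022) (58.2736, 35.6562) (73.6227, 51) (0, 51)]  |A|=1106.7081
5. ⊥bis P2·P4 via (48.81,37.235): [(0, 32.4022) (47.7215, 35.0669) (55.7212, 51) (0, 51)]  |A|=887.6627
6. ⊥bis P2·P5 via (53.235,45.015): [(0, 32.4022) (47.7215, 35.0669) (53.144, 45.867) (52.5955, 51) (0, 51)]  |A|=879.6406
7. canonical 5-gon: [(0, 32.4022) (47.7215, 35.0669) (53.144, 45.867) (52.5955, 51) (0, 51)]
8. shoelace: 879.6406

Area of P2's cell: 879.6406 (5 vertices)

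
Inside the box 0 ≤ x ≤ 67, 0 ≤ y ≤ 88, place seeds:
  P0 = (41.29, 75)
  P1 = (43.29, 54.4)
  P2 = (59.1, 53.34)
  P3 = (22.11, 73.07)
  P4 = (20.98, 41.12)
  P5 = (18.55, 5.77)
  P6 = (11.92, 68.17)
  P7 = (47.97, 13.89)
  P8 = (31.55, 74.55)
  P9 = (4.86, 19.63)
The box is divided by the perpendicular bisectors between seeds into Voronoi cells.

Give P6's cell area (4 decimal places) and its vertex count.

1. box [0,67]×[0,88]: [(0, 0) (67, 0) (67, 88) (0, 88)]
2. ⊥bis P6·P0 via (26.605,71.585): [(0, 0) (43.2521, 0) (22.7877, 88) (0, 88)]  |A|=2905.751
3. ⊥bis P6·P1 via (27.605,61.285): [(0, 0) (0.7037, 0) (28.5171, 63.3628) (22.7877, 88) (0, 88)]  |A|=1557.7567
4. ⊥bis P6·P2 via (35.51,60.755): [(0, 0) (0.7037, 0) (28.5171, 63.3628) (22.7877, 88) (0, 88)]  |A|=1557.7567
5. ⊥bis P6·P3 via (17.015,70.62): [(0, 0) (0.7037, 0) (24.6934, 54.652) (8.6576, 88) (0, 88)]  |A|=1250.0959
6. ⊥bis P6·P4 via (16.45,54.645): [(0, 49.1353) (23.5528, 57.024) (8.6576, 88) (0, 88)]  |A|=591.7754
7. ⊥bis P6·P5 via (15.235,36.97): [(0, 49.1353) (23.5528, 57.024) (8.6576, 88) (0, 88)]  |A|=591.7754
8. ⊥bis P6·P7 via (29.945,41.03): [(0, 49.1353) (23.5528, 57.024) (8.6576, 88) (0, 88)]  |A|=591.7754
9. ⊥bis P6·P8 via (21.735,71.36): [(0, 49.1353) (23.5528, 57.024) (8.6576, 88) (0, 88)]  |A|=591.7754
10. ⊥bis P6·P9 via (8.39,43.9): [(0, 49.1353) (23.5528, 57.024) (8.6576, 88) (0, 88)]  |A|=591.7754
11. canonical 4-gon: [(0, 49.1353) (23.5528, 57.024) (8.6576, 88) (0, 88)]
12. shoelace: 591.7754

Area of P6's cell: 591.7754 (4 vertices)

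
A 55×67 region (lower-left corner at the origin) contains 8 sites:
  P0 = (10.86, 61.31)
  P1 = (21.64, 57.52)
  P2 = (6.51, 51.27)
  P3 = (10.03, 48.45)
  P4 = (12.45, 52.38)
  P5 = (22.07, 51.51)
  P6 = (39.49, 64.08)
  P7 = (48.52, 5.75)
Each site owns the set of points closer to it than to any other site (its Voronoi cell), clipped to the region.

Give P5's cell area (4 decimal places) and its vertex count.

Area of P5's cell: 615.2573 (5 vertices)

1. box [0,55]×[0,67]: [(0, 0) (55, 0) (55, 67) (0, 67)]
2. ⊥bis P5·P0 via (16.465,56.41): [(0, 37.5761) (0, 0) (55, 0) (55, 67) (25.723, 67)]  |A|=3306.5642
3. ⊥bis P5·P1 via (21.855,54.515): [(14.3382, 53.9772) (0, 37.5761) (0, 0) (55, 0) (55, 56.8864)]  |A|=2910.3119
4. ⊥bis P5·P2 via (14.29,51.39): [(14.3382, 53.9772) (14.2516, 53.8782) (15.0826, 0) (55, 0) (55, 56.8864)]  |A|=2236.2393
5. ⊥bis P5·P3 via (16.05,49.98): [(15.0217, 54.0261) (28.7526, 0) (55, 0) (55, 56.8864)]  |A|=1846.1357
6. ⊥bis P5·P4 via (17.26,51.945): [(17.464, 54.2008) (16.8114, 46.9843) (28.7526, 0) (55, 0) (55, 56.8864)]  |A|=1837.3801
7. ⊥bis P5·P6 via (30.78,57.795): [(32.5924, 55.2832) (17.464, 54.2008) (16.8114, 46.9843) (28.7526, 0) (55, 0) (55, 24.23)]  |A|=1471.5044
8. ⊥bis P5·P7 via (35.295,28.63): [(46.9598, 35.3724) (32.5924, 55.2832) (17.464, 54.2008) (16.8114, 46.9843) (23.2462, 21.6656)]  |A|=615.2573
9. canonical 5-gon: [(46.9598, 35.3724) (32.5924, 55.2832) (17.464, 54.2008) (16.8114, 46.9843) (23.2462, 21.6656)]
10. shoelace: 615.2573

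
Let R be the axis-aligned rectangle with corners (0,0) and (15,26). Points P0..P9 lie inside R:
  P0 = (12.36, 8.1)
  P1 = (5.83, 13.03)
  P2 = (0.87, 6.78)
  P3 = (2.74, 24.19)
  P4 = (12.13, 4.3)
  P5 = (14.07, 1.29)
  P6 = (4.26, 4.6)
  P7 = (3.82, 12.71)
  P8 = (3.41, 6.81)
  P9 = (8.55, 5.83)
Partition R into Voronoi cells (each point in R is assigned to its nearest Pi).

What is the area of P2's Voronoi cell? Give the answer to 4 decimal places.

Area of P2's cell: 14.9729

1. box [0,15]×[0,26]: [(0, 0) (15, 0) (15, 26) (0, 26)]
2. ⊥bis P2·P0 via (6.615,7.44): [(0, 0) (7.4697, 0) (4.4828, 26) (0, 26)]  |A|=155.3826
3. ⊥bis P2·P1 via (3.35,9.905): [(0, 12.5636) (0, 0) (7.4697, 0) (6.6309, 7.3012)]  |A|=68.9233
4. ⊥bis P2·P3 via (1.805,15.485): [(0, 12.5636) (0, 0) (7.4697, 0) (6.6309, 7.3012)]  |A|=68.9233
5. ⊥bis P2·P4 via (6.5,5.54): [(0, 12.5636) (0, 0) (5.2798, 0) (6.719, 6.5345) (6.6309, 7.3012)]  |A|=61.7683
6. ⊥bis P2·P5 via (7.47,4.035): [(0, 12.5636) (0, 0) (5.2798, 0) (6.719, 6.5345) (6.6309, 7.3012)]  |A|=61.7683
7. ⊥bis P2·P6 via (2.565,5.69): [(4.6249, 8.8932) (0, 12.5636) (0, 1.7013)]  |A|=25.1184
8. ⊥bis P2·P7 via (2.345,9.745): [(4.4873, 8.6793) (0, 10.9116) (0, 1.7013)]  |A|=20.6646
9. ⊥bis P2·P8 via (2.14,6.795): [(2.1605, 5.061) (2.1037, 9.865) (0, 10.9116) (0, 1.7013)]  |A|=14.9729
10. ⊥bis P2·P9 via (4.71,6.305): [(2.1605, 5.061) (2.1037, 9.865) (0, 10.9116) (0, 1.7013)]  |A|=14.9729
11. canonical 4-gon: [(2.1605, 5.061) (2.1037, 9.865) (0, 10.9116) (0, 1.7013)]
12. shoelace: 14.9729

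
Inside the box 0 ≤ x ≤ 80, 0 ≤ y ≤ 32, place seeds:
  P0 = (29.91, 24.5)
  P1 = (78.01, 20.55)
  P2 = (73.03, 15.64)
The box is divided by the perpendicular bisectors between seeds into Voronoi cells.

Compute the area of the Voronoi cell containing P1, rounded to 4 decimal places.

Area of P1's cell: 167.7883

1. box [0,80]×[0,32]: [(0, 0) (80, 0) (80, 32) (0, 32)]
2. ⊥bis P1·P0 via (53.96,22.525): [(52.1102, 0) (80, 0) (80, 32) (54.7381, 32)]  |A|=850.4268
3. ⊥bis P1·P2 via (75.52,18.095): [(80, 13.5511) (80, 32) (61.8105, 32)]  |A|=167.7883
4. canonical 3-gon: [(80, 13.5511) (80, 32) (61.8105, 32)]
5. shoelace: 167.7883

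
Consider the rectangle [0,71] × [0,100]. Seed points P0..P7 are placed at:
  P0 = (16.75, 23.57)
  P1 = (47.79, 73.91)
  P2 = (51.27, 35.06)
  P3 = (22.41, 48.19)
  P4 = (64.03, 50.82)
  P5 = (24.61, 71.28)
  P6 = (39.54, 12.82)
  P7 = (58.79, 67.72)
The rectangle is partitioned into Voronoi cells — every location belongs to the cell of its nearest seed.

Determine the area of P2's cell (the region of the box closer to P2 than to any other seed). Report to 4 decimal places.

Area of P2's cell: 879.7851

1. box [0,71]×[0,100]: [(0, 0) (71, 0) (71, 100) (0, 100)]
2. ⊥bis P2·P0 via (34.01,29.315): [(43.7675, 0) (71, 0) (71, 100) (10.4825, 100)]  |A|=4387.5013
3. ⊥bis P2·P1 via (49.53,54.485): [(26.324, 52.4063) (43.7675, 0) (71, 0) (71, 56.4082)]  |A|=1973.622
4. ⊥bis P2·P3 via (36.84,41.625): [(42.4002, 53.8463) (32.8395, 32.8317) (43.7675, 0) (71, 0) (71, 56.4082)]  |A|=1811.5891
5. ⊥bis P2·P4 via (57.65,42.94): [(44.0022, 53.9898) (42.4002, 53.8463) (32.8395, 32.8317) (43.7675, 0) (71, 0) (71, 32.1312)]  |A|=1483.8774
6. ⊥bis P2·P5 via (37.94,53.17): [(44.0022, 53.9898) (42.4002, 53.8463) (32.8395, 32.8317) (43.7675, 0) (71, 0) (71, 32.1312)]  |A|=1483.8774
7. ⊥bis P2·P6 via (45.405,23.94): [(44.0022, 53.9898) (42.4002, 53.8463) (32.8395, 32.8317) (33.7536, 30.0853) (71, 10.4405) (71, 32.1312)]  |A|=879.7941
8. ⊥bis P2·P7 via (55.03,51.39): [(44.107, 53.905) (43.8125, 53.9728) (42.4002, 53.8463) (32.8395, 32.8317) (33.7536, 30.0853) (71, 10.4405) (71, 32.1312)]  |A|=879.7851
9. canonical 7-gon: [(44.107, 53.905) (43.8125, 53.9728) (42.4002, 53.8463) (32.8395, 32.8317) (33.7536, 30.0853) (71, 10.4405) (71, 32.1312)]
10. shoelace: 879.7851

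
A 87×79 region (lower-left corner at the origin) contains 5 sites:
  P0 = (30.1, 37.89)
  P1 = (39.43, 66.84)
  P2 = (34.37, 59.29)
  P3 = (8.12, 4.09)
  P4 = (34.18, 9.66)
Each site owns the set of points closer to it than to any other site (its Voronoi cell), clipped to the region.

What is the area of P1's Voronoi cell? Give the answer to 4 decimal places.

Area of P1's cell: 1776.4111

1. box [0,87]×[0,79]: [(0, 0) (87, 0) (87, 79) (0, 79)]
2. ⊥bis P1·P0 via (34.765,52.365): [(0, 63.5691) (87, 35.5307) (87, 79) (0, 79)]  |A|=2562.1599
3. ⊥bis P1·P2 via (36.9,63.065): [(69.632, 41.1281) (87, 35.5307) (87, 79) (13.1235, 79)]  |A|=1776.4111
4. ⊥bis P1·P3 via (23.775,35.465): [(69.632, 41.1281) (87, 35.5307) (87, 79) (13.1235, 79)]  |A|=1776.4111
5. ⊥bis P1·P4 via (36.805,38.25): [(69.632, 41.1281) (87, 35.5307) (87, 79) (13.1235, 79)]  |A|=1776.4111
6. canonical 4-gon: [(69.632, 41.1281) (87, 35.5307) (87, 79) (13.1235, 79)]
7. shoelace: 1776.4111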